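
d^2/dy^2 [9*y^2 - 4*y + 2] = 18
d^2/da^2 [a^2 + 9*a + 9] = 2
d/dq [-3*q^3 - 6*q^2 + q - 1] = -9*q^2 - 12*q + 1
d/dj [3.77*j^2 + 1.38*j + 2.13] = 7.54*j + 1.38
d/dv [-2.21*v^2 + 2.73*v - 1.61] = 2.73 - 4.42*v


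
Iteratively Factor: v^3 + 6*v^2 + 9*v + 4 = (v + 4)*(v^2 + 2*v + 1) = (v + 1)*(v + 4)*(v + 1)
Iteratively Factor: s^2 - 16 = (s - 4)*(s + 4)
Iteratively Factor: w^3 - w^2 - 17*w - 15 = (w + 1)*(w^2 - 2*w - 15) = (w - 5)*(w + 1)*(w + 3)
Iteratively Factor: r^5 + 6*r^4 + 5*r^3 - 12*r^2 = (r - 1)*(r^4 + 7*r^3 + 12*r^2) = (r - 1)*(r + 4)*(r^3 + 3*r^2) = (r - 1)*(r + 3)*(r + 4)*(r^2) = r*(r - 1)*(r + 3)*(r + 4)*(r)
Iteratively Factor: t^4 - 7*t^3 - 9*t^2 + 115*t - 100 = (t + 4)*(t^3 - 11*t^2 + 35*t - 25) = (t - 5)*(t + 4)*(t^2 - 6*t + 5) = (t - 5)^2*(t + 4)*(t - 1)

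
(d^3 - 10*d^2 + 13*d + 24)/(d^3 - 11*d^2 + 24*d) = (d + 1)/d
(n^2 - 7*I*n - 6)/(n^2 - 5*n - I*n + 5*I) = (n - 6*I)/(n - 5)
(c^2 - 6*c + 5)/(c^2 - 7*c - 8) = (-c^2 + 6*c - 5)/(-c^2 + 7*c + 8)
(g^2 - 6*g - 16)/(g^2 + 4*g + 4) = (g - 8)/(g + 2)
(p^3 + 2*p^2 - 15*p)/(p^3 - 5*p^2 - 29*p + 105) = p/(p - 7)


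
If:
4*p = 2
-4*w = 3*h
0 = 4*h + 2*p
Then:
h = -1/4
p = 1/2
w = 3/16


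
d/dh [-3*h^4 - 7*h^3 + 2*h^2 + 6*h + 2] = -12*h^3 - 21*h^2 + 4*h + 6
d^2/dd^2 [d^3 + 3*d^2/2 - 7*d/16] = 6*d + 3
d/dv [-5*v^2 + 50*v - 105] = 50 - 10*v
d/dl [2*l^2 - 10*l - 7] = 4*l - 10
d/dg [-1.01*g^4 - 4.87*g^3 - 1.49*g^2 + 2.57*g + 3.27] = -4.04*g^3 - 14.61*g^2 - 2.98*g + 2.57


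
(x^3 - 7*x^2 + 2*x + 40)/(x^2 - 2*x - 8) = x - 5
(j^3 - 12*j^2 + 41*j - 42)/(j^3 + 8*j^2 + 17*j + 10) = (j^3 - 12*j^2 + 41*j - 42)/(j^3 + 8*j^2 + 17*j + 10)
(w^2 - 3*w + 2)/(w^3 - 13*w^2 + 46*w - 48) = (w - 1)/(w^2 - 11*w + 24)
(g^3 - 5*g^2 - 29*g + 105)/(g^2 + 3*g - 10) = (g^2 - 10*g + 21)/(g - 2)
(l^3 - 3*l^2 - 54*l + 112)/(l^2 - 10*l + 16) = l + 7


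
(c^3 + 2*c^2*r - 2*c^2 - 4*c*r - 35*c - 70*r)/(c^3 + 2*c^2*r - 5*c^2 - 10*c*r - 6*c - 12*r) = (c^2 - 2*c - 35)/(c^2 - 5*c - 6)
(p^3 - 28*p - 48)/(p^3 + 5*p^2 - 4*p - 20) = (p^2 - 2*p - 24)/(p^2 + 3*p - 10)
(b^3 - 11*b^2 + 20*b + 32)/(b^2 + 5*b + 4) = (b^2 - 12*b + 32)/(b + 4)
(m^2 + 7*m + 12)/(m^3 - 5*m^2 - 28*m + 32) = (m + 3)/(m^2 - 9*m + 8)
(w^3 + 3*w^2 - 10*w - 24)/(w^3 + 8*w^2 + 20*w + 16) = (w - 3)/(w + 2)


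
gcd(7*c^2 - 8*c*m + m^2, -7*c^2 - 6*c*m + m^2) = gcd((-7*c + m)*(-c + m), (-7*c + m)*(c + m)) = 7*c - m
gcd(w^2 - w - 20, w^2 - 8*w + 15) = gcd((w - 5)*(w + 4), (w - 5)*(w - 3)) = w - 5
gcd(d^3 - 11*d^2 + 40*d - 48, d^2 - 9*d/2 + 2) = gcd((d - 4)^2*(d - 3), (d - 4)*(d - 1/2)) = d - 4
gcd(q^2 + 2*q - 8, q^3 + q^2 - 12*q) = q + 4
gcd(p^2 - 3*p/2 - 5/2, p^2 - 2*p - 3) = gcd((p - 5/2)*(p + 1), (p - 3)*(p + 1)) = p + 1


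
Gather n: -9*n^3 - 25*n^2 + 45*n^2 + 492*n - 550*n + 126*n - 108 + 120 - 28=-9*n^3 + 20*n^2 + 68*n - 16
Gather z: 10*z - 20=10*z - 20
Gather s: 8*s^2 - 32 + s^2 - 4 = 9*s^2 - 36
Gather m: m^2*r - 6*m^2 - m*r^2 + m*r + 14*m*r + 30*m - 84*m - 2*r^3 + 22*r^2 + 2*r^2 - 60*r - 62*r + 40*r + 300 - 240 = m^2*(r - 6) + m*(-r^2 + 15*r - 54) - 2*r^3 + 24*r^2 - 82*r + 60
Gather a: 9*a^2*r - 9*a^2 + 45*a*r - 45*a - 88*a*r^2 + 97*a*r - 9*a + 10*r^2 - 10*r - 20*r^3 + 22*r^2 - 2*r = a^2*(9*r - 9) + a*(-88*r^2 + 142*r - 54) - 20*r^3 + 32*r^2 - 12*r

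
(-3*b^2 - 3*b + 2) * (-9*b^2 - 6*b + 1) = 27*b^4 + 45*b^3 - 3*b^2 - 15*b + 2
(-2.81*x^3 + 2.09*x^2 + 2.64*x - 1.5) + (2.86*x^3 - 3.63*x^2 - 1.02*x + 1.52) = 0.0499999999999998*x^3 - 1.54*x^2 + 1.62*x + 0.02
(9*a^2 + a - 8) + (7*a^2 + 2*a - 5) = 16*a^2 + 3*a - 13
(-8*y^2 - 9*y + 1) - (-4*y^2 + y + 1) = -4*y^2 - 10*y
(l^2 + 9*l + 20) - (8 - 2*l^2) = 3*l^2 + 9*l + 12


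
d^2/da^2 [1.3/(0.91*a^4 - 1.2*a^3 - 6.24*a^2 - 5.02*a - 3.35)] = ((-14.196*a^2 + 9.36*a + 16.224)*(-0.91*a^4 + 1.2*a^3 + 6.24*a^2 + 5.02*a + 3.35) - 1.3*(-7.28*a^3 + 7.2*a^2 + 24.96*a + 10.04)*(-3.64*a^3 + 3.6*a^2 + 12.48*a + 5.02))/(-0.91*a^4 + 1.2*a^3 + 6.24*a^2 + 5.02*a + 3.35)^3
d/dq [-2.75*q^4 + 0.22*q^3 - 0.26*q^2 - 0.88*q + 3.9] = -11.0*q^3 + 0.66*q^2 - 0.52*q - 0.88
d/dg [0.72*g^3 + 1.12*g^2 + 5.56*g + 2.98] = 2.16*g^2 + 2.24*g + 5.56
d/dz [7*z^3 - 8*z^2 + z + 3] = 21*z^2 - 16*z + 1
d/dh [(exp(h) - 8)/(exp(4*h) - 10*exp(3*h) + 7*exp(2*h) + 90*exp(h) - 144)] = (-3*exp(2*h) + 4*exp(h) + 9)*exp(h)/(exp(6*h) - 4*exp(5*h) - 14*exp(4*h) + 72*exp(3*h) + 9*exp(2*h) - 324*exp(h) + 324)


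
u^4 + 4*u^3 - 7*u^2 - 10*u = u*(u - 2)*(u + 1)*(u + 5)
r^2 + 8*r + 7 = (r + 1)*(r + 7)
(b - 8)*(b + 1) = b^2 - 7*b - 8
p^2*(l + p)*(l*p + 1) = l^2*p^3 + l*p^4 + l*p^2 + p^3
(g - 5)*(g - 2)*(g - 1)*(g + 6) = g^4 - 2*g^3 - 31*g^2 + 92*g - 60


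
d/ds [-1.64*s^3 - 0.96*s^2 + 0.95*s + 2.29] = -4.92*s^2 - 1.92*s + 0.95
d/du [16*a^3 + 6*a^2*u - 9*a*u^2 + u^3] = 6*a^2 - 18*a*u + 3*u^2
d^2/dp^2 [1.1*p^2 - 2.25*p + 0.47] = 2.20000000000000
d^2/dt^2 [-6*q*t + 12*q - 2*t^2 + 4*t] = -4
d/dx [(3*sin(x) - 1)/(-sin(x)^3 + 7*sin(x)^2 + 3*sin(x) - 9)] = (6*sin(x)^3 - 24*sin(x)^2 + 14*sin(x) - 24)*cos(x)/(sin(x)^3 - 7*sin(x)^2 - 3*sin(x) + 9)^2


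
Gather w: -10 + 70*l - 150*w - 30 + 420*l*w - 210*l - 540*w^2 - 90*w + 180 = -140*l - 540*w^2 + w*(420*l - 240) + 140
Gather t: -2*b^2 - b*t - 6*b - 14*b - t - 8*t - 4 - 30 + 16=-2*b^2 - 20*b + t*(-b - 9) - 18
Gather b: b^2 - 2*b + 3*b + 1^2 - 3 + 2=b^2 + b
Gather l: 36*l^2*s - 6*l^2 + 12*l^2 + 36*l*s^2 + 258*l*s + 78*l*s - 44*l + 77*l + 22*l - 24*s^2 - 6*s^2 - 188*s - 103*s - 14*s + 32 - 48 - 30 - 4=l^2*(36*s + 6) + l*(36*s^2 + 336*s + 55) - 30*s^2 - 305*s - 50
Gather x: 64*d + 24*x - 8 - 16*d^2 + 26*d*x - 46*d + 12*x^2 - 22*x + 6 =-16*d^2 + 18*d + 12*x^2 + x*(26*d + 2) - 2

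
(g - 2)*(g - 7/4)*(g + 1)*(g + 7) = g^4 + 17*g^3/4 - 39*g^2/2 + 7*g/4 + 49/2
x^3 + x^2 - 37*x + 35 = (x - 5)*(x - 1)*(x + 7)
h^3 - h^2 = h^2*(h - 1)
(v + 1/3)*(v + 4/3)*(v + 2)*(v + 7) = v^4 + 32*v^3/3 + 265*v^2/9 + 82*v/3 + 56/9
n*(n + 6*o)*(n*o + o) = n^3*o + 6*n^2*o^2 + n^2*o + 6*n*o^2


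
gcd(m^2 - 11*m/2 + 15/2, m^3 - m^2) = 1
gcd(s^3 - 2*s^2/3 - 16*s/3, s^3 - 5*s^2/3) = s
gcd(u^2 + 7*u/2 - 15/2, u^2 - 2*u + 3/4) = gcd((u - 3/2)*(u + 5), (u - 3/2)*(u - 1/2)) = u - 3/2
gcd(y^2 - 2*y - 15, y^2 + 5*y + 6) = y + 3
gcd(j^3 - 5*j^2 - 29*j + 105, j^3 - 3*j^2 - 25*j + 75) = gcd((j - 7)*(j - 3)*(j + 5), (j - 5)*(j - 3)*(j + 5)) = j^2 + 2*j - 15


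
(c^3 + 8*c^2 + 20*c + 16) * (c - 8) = c^4 - 44*c^2 - 144*c - 128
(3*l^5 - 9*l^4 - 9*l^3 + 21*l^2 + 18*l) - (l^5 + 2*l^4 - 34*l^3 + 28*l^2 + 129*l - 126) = 2*l^5 - 11*l^4 + 25*l^3 - 7*l^2 - 111*l + 126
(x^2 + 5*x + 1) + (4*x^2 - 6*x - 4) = 5*x^2 - x - 3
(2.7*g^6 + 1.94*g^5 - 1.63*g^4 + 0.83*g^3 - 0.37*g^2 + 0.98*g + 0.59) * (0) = 0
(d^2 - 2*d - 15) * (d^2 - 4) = d^4 - 2*d^3 - 19*d^2 + 8*d + 60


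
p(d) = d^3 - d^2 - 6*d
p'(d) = 3*d^2 - 2*d - 6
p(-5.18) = -134.74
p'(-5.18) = 84.86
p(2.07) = -7.84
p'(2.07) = 2.71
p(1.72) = -8.19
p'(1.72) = -0.56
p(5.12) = 77.28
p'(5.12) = 62.40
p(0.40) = -2.50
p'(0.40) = -6.32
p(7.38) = 303.20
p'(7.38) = 142.63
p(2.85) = -2.07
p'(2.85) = 12.67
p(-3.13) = -21.68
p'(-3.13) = 29.65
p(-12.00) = -1800.00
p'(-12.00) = 450.00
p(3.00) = 0.00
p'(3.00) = 15.00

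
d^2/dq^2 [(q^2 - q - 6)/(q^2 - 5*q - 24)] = 4*(2*q^3 + 27*q^2 + 9*q + 201)/(q^6 - 15*q^5 + 3*q^4 + 595*q^3 - 72*q^2 - 8640*q - 13824)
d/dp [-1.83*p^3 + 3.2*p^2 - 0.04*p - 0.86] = -5.49*p^2 + 6.4*p - 0.04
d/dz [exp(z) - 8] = exp(z)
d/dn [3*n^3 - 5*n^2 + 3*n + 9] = 9*n^2 - 10*n + 3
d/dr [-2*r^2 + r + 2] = 1 - 4*r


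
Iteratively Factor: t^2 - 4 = (t + 2)*(t - 2)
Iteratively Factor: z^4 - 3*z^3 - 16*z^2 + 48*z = (z)*(z^3 - 3*z^2 - 16*z + 48) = z*(z + 4)*(z^2 - 7*z + 12) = z*(z - 4)*(z + 4)*(z - 3)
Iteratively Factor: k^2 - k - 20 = (k - 5)*(k + 4)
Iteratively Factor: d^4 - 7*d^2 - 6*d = (d + 2)*(d^3 - 2*d^2 - 3*d) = d*(d + 2)*(d^2 - 2*d - 3) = d*(d + 1)*(d + 2)*(d - 3)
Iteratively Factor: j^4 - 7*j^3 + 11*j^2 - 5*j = (j - 1)*(j^3 - 6*j^2 + 5*j) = (j - 1)^2*(j^2 - 5*j) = (j - 5)*(j - 1)^2*(j)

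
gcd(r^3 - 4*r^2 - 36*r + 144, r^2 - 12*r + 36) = r - 6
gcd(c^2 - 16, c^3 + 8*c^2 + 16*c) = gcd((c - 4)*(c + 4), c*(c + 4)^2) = c + 4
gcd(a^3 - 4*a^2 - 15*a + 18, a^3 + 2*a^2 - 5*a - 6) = a + 3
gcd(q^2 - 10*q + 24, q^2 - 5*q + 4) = q - 4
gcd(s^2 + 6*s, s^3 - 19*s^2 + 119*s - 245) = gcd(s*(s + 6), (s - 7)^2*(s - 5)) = 1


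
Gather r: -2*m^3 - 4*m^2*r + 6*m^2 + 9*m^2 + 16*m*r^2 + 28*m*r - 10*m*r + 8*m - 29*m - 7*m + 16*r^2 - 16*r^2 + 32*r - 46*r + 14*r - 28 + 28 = -2*m^3 + 15*m^2 + 16*m*r^2 - 28*m + r*(-4*m^2 + 18*m)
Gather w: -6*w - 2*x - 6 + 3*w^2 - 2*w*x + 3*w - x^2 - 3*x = 3*w^2 + w*(-2*x - 3) - x^2 - 5*x - 6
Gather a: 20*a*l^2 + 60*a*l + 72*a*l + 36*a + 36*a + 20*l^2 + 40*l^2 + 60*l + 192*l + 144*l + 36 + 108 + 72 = a*(20*l^2 + 132*l + 72) + 60*l^2 + 396*l + 216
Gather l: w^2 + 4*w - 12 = w^2 + 4*w - 12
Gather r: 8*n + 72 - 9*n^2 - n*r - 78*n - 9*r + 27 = -9*n^2 - 70*n + r*(-n - 9) + 99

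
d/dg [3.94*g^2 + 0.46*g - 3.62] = 7.88*g + 0.46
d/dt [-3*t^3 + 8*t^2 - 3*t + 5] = -9*t^2 + 16*t - 3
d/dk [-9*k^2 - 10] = -18*k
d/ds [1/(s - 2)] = -1/(s - 2)^2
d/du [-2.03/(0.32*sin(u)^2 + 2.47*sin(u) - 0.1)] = (1.2992*sin(u) + 5.0141)*cos(u)/(0.32*sin(u)^2 + 2.47*sin(u) - 0.1)^2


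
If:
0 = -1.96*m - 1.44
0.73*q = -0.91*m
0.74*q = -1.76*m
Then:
No Solution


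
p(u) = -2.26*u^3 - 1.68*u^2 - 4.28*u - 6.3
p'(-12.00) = -940.28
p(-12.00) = 3708.42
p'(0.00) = -4.28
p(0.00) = -6.30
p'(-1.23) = -10.40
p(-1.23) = 0.63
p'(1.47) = -23.87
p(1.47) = -23.40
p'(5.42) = -221.66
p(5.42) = -438.69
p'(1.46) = -23.64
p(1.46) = -23.16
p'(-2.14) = -28.14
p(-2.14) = 17.31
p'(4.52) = -157.99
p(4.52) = -268.67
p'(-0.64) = -4.91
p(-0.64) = -3.66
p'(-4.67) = -136.45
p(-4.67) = 207.22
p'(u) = -6.78*u^2 - 3.36*u - 4.28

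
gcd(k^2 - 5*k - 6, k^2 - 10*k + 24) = k - 6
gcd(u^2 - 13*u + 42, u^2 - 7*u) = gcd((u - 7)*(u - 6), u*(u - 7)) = u - 7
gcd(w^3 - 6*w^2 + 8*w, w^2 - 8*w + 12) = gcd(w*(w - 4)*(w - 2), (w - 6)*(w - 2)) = w - 2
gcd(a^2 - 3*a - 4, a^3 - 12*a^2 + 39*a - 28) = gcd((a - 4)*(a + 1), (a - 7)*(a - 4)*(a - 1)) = a - 4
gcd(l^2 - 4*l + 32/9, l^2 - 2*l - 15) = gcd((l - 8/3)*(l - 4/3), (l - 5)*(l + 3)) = 1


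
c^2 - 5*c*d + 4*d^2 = (c - 4*d)*(c - d)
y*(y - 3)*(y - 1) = y^3 - 4*y^2 + 3*y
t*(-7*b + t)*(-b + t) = 7*b^2*t - 8*b*t^2 + t^3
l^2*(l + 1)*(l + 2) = l^4 + 3*l^3 + 2*l^2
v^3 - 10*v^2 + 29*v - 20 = (v - 5)*(v - 4)*(v - 1)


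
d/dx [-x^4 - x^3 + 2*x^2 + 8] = x*(-4*x^2 - 3*x + 4)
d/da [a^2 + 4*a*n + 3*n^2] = 2*a + 4*n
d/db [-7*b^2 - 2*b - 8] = -14*b - 2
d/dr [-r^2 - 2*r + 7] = -2*r - 2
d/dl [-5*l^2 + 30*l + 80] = 30 - 10*l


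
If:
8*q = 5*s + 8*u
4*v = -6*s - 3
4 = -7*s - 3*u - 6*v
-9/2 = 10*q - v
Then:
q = -627/1384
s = -83/173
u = -53/346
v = -21/692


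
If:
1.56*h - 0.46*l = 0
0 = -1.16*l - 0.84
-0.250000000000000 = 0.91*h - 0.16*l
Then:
No Solution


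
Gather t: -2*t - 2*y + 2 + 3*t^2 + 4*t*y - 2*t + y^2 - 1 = 3*t^2 + t*(4*y - 4) + y^2 - 2*y + 1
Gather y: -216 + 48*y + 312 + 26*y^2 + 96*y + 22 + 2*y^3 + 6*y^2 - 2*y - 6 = 2*y^3 + 32*y^2 + 142*y + 112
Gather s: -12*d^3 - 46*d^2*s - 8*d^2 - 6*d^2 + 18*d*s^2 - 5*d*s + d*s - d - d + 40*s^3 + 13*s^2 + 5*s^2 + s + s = -12*d^3 - 14*d^2 - 2*d + 40*s^3 + s^2*(18*d + 18) + s*(-46*d^2 - 4*d + 2)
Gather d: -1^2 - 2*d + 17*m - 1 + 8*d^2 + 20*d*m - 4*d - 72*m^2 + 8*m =8*d^2 + d*(20*m - 6) - 72*m^2 + 25*m - 2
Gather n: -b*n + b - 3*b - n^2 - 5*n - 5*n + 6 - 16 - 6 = -2*b - n^2 + n*(-b - 10) - 16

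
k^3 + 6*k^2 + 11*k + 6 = (k + 1)*(k + 2)*(k + 3)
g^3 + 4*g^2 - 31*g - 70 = (g - 5)*(g + 2)*(g + 7)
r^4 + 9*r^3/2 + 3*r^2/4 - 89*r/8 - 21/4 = (r - 3/2)*(r + 1/2)*(r + 2)*(r + 7/2)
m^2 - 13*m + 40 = (m - 8)*(m - 5)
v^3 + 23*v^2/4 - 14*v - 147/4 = (v - 3)*(v + 7/4)*(v + 7)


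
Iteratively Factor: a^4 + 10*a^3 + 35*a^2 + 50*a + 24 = (a + 4)*(a^3 + 6*a^2 + 11*a + 6) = (a + 2)*(a + 4)*(a^2 + 4*a + 3) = (a + 2)*(a + 3)*(a + 4)*(a + 1)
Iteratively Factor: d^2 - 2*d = (d)*(d - 2)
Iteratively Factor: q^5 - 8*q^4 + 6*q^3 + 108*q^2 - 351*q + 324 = (q - 3)*(q^4 - 5*q^3 - 9*q^2 + 81*q - 108) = (q - 3)^2*(q^3 - 2*q^2 - 15*q + 36) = (q - 3)^2*(q + 4)*(q^2 - 6*q + 9) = (q - 3)^3*(q + 4)*(q - 3)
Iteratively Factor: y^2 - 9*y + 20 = (y - 4)*(y - 5)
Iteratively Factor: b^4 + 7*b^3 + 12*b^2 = (b)*(b^3 + 7*b^2 + 12*b) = b*(b + 4)*(b^2 + 3*b) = b^2*(b + 4)*(b + 3)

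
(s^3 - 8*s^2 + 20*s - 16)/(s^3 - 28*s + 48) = (s - 2)/(s + 6)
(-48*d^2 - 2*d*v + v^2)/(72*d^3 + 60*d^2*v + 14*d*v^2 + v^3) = (-8*d + v)/(12*d^2 + 8*d*v + v^2)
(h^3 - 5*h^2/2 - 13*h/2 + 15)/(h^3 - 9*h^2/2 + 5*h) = (2*h^2 - h - 15)/(h*(2*h - 5))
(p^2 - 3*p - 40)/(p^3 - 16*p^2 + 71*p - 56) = (p + 5)/(p^2 - 8*p + 7)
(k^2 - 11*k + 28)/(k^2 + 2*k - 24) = (k - 7)/(k + 6)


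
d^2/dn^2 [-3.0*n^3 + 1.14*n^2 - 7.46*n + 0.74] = 2.28 - 18.0*n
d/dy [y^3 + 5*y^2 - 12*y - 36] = 3*y^2 + 10*y - 12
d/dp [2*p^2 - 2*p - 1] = 4*p - 2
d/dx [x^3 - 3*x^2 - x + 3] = 3*x^2 - 6*x - 1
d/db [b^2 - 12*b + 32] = 2*b - 12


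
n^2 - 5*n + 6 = (n - 3)*(n - 2)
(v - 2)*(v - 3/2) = v^2 - 7*v/2 + 3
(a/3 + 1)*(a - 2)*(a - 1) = a^3/3 - 7*a/3 + 2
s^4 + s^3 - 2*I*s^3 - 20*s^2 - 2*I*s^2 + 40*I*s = s*(s - 4)*(s + 5)*(s - 2*I)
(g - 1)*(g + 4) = g^2 + 3*g - 4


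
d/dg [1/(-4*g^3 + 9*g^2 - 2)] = 6*g*(2*g - 3)/(4*g^3 - 9*g^2 + 2)^2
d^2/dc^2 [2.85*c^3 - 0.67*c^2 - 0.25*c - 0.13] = 17.1*c - 1.34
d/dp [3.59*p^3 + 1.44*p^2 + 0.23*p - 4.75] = 10.77*p^2 + 2.88*p + 0.23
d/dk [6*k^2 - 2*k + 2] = 12*k - 2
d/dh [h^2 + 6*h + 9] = 2*h + 6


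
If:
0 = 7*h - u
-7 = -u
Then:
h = 1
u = 7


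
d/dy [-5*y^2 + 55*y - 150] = 55 - 10*y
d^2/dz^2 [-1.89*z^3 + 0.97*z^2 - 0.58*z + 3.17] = 1.94 - 11.34*z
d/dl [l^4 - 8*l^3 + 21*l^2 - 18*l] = 4*l^3 - 24*l^2 + 42*l - 18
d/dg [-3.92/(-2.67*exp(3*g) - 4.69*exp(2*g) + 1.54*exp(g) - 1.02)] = (-31.3992*exp(2*g) - 36.7696*exp(g) + 6.0368)*exp(g)/(2.67*exp(3*g) + 4.69*exp(2*g) - 1.54*exp(g) + 1.02)^2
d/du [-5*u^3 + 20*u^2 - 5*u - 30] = -15*u^2 + 40*u - 5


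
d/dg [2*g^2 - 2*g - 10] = 4*g - 2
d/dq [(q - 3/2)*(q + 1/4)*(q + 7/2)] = 3*q^2 + 9*q/2 - 19/4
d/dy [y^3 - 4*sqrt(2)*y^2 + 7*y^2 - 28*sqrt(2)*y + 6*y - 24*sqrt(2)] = 3*y^2 - 8*sqrt(2)*y + 14*y - 28*sqrt(2) + 6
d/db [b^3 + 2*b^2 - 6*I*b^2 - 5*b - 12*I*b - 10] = 3*b^2 + b*(4 - 12*I) - 5 - 12*I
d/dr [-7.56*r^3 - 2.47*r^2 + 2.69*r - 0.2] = -22.68*r^2 - 4.94*r + 2.69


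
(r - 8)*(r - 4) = r^2 - 12*r + 32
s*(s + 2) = s^2 + 2*s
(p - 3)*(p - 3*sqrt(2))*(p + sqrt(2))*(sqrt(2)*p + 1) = sqrt(2)*p^4 - 3*sqrt(2)*p^3 - 3*p^3 - 8*sqrt(2)*p^2 + 9*p^2 - 6*p + 24*sqrt(2)*p + 18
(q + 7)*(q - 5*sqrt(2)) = q^2 - 5*sqrt(2)*q + 7*q - 35*sqrt(2)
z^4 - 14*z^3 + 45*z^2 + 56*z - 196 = (z - 7)^2*(z - 2)*(z + 2)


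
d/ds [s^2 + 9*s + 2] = 2*s + 9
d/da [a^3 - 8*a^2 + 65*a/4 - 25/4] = 3*a^2 - 16*a + 65/4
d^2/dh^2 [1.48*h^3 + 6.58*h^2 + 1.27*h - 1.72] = 8.88*h + 13.16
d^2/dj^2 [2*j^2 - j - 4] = 4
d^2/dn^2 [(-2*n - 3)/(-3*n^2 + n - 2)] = 2*((2*n + 3)*(6*n - 1)^2 - (18*n + 7)*(3*n^2 - n + 2))/(3*n^2 - n + 2)^3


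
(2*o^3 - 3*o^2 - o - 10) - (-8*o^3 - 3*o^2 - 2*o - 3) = 10*o^3 + o - 7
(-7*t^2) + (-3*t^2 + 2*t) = -10*t^2 + 2*t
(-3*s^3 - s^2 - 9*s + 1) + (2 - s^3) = -4*s^3 - s^2 - 9*s + 3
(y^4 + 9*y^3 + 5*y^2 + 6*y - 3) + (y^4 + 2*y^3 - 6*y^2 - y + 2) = 2*y^4 + 11*y^3 - y^2 + 5*y - 1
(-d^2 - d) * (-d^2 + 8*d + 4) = d^4 - 7*d^3 - 12*d^2 - 4*d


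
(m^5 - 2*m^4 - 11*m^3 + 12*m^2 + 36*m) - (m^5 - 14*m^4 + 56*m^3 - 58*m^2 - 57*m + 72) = 12*m^4 - 67*m^3 + 70*m^2 + 93*m - 72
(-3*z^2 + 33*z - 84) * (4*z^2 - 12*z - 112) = -12*z^4 + 168*z^3 - 396*z^2 - 2688*z + 9408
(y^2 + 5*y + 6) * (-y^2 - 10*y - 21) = -y^4 - 15*y^3 - 77*y^2 - 165*y - 126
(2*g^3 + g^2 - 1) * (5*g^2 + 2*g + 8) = 10*g^5 + 9*g^4 + 18*g^3 + 3*g^2 - 2*g - 8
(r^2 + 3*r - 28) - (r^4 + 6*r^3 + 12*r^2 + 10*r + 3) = -r^4 - 6*r^3 - 11*r^2 - 7*r - 31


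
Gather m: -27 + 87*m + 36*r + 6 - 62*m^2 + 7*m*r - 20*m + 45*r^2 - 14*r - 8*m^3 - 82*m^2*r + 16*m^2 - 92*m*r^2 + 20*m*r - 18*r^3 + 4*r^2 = -8*m^3 + m^2*(-82*r - 46) + m*(-92*r^2 + 27*r + 67) - 18*r^3 + 49*r^2 + 22*r - 21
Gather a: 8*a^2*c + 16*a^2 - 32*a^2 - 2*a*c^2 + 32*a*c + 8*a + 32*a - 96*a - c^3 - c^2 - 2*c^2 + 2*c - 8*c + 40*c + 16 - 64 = a^2*(8*c - 16) + a*(-2*c^2 + 32*c - 56) - c^3 - 3*c^2 + 34*c - 48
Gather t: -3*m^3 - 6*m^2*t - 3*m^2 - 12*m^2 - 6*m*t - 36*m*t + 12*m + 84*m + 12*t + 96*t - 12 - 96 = -3*m^3 - 15*m^2 + 96*m + t*(-6*m^2 - 42*m + 108) - 108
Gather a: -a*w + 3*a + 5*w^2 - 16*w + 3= a*(3 - w) + 5*w^2 - 16*w + 3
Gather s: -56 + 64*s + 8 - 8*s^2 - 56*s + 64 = -8*s^2 + 8*s + 16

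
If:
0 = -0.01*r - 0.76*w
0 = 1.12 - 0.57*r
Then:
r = 1.96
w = -0.03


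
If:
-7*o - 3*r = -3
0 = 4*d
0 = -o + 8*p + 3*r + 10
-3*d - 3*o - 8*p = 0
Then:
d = 0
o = 13/11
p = -39/88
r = -58/33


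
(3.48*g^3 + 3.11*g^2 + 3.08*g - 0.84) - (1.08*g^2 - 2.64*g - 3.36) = 3.48*g^3 + 2.03*g^2 + 5.72*g + 2.52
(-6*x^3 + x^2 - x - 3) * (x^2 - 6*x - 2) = -6*x^5 + 37*x^4 + 5*x^3 + x^2 + 20*x + 6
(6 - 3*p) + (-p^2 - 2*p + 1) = -p^2 - 5*p + 7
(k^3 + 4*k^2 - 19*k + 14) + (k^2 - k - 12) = k^3 + 5*k^2 - 20*k + 2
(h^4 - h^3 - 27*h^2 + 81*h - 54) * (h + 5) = h^5 + 4*h^4 - 32*h^3 - 54*h^2 + 351*h - 270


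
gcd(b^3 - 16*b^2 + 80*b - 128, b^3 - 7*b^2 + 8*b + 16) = b^2 - 8*b + 16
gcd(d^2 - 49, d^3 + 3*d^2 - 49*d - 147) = d^2 - 49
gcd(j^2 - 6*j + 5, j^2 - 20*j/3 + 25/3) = j - 5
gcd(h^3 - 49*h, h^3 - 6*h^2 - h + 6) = 1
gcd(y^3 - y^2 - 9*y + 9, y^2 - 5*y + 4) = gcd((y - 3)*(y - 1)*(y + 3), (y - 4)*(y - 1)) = y - 1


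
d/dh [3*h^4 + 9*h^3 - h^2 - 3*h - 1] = 12*h^3 + 27*h^2 - 2*h - 3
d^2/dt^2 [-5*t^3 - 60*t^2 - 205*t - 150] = -30*t - 120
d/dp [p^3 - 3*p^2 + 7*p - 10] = 3*p^2 - 6*p + 7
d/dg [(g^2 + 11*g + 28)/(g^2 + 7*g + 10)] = 2*(-2*g^2 - 18*g - 43)/(g^4 + 14*g^3 + 69*g^2 + 140*g + 100)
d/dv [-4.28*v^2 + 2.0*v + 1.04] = 2.0 - 8.56*v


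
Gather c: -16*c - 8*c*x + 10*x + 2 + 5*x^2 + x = c*(-8*x - 16) + 5*x^2 + 11*x + 2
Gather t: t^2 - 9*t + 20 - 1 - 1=t^2 - 9*t + 18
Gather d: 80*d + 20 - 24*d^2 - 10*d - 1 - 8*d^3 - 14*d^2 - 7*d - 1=-8*d^3 - 38*d^2 + 63*d + 18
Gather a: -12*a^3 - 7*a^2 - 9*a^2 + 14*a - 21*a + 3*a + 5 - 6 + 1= -12*a^3 - 16*a^2 - 4*a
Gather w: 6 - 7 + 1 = 0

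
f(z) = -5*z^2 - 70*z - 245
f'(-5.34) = -16.60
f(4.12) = -618.27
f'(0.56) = -75.60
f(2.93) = -493.02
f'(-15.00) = 80.00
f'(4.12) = -111.20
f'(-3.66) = -33.40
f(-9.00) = -20.00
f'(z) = -10*z - 70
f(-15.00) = -320.00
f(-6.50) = -1.25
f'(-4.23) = -27.70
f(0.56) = -285.77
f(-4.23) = -38.36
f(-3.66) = -55.78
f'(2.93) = -99.30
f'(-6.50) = -5.00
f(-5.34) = -13.78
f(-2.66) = -94.18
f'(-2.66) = -43.40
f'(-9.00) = 20.00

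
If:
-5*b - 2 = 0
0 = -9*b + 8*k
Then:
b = -2/5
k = -9/20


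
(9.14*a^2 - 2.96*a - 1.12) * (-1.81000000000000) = -16.5434*a^2 + 5.3576*a + 2.0272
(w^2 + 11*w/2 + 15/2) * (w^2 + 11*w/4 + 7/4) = w^4 + 33*w^3/4 + 195*w^2/8 + 121*w/4 + 105/8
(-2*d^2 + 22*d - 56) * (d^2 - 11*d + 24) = -2*d^4 + 44*d^3 - 346*d^2 + 1144*d - 1344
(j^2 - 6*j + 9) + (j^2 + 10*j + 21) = 2*j^2 + 4*j + 30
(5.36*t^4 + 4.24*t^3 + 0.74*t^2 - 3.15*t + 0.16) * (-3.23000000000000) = -17.3128*t^4 - 13.6952*t^3 - 2.3902*t^2 + 10.1745*t - 0.5168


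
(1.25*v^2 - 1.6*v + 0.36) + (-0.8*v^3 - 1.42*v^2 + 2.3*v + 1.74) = -0.8*v^3 - 0.17*v^2 + 0.7*v + 2.1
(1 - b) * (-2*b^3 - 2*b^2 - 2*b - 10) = 2*b^4 + 8*b - 10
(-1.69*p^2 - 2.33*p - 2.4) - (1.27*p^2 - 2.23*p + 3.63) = -2.96*p^2 - 0.1*p - 6.03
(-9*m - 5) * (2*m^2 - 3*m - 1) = -18*m^3 + 17*m^2 + 24*m + 5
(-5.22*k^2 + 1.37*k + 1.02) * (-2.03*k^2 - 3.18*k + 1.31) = 10.5966*k^4 + 13.8185*k^3 - 13.2654*k^2 - 1.4489*k + 1.3362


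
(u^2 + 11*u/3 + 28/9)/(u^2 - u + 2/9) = (9*u^2 + 33*u + 28)/(9*u^2 - 9*u + 2)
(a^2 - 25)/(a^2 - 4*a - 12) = (25 - a^2)/(-a^2 + 4*a + 12)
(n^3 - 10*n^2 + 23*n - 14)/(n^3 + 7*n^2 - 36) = (n^2 - 8*n + 7)/(n^2 + 9*n + 18)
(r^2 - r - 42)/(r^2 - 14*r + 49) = (r + 6)/(r - 7)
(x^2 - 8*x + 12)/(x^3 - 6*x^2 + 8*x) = (x - 6)/(x*(x - 4))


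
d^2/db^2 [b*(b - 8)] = 2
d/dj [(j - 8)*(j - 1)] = 2*j - 9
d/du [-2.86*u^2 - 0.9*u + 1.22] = -5.72*u - 0.9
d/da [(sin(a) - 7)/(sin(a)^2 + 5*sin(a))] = (-cos(a) + 14/tan(a) + 35*cos(a)/sin(a)^2)/(sin(a) + 5)^2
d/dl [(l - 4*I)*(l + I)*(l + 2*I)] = 3*l^2 - 2*I*l + 10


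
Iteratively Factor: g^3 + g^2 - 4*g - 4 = (g + 1)*(g^2 - 4) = (g + 1)*(g + 2)*(g - 2)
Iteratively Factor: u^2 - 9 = (u + 3)*(u - 3)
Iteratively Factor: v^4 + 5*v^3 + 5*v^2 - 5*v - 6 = (v + 3)*(v^3 + 2*v^2 - v - 2) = (v + 1)*(v + 3)*(v^2 + v - 2) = (v + 1)*(v + 2)*(v + 3)*(v - 1)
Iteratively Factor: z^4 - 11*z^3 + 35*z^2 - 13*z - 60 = (z - 4)*(z^3 - 7*z^2 + 7*z + 15) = (z - 5)*(z - 4)*(z^2 - 2*z - 3) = (z - 5)*(z - 4)*(z - 3)*(z + 1)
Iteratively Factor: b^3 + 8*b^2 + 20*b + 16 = (b + 2)*(b^2 + 6*b + 8) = (b + 2)*(b + 4)*(b + 2)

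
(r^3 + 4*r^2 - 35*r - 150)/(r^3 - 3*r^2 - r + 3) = (r^3 + 4*r^2 - 35*r - 150)/(r^3 - 3*r^2 - r + 3)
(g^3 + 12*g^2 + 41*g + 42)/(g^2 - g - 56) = (g^2 + 5*g + 6)/(g - 8)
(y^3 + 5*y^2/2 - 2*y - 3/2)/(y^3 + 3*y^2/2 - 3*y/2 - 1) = (y + 3)/(y + 2)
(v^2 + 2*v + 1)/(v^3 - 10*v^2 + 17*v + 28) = (v + 1)/(v^2 - 11*v + 28)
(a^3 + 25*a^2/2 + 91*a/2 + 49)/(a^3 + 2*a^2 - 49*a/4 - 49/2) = 2*(a + 7)/(2*a - 7)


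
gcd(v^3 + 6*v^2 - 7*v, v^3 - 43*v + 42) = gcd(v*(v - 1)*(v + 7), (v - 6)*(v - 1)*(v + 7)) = v^2 + 6*v - 7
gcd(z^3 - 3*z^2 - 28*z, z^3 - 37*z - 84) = z^2 - 3*z - 28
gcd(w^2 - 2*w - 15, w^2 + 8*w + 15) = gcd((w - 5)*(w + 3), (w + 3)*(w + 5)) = w + 3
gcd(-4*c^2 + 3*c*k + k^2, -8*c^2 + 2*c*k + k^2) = 4*c + k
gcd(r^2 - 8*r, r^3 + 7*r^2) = r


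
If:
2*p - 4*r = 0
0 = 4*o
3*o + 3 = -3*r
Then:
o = 0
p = -2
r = -1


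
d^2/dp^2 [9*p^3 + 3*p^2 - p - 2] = 54*p + 6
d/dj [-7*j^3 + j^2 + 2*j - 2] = -21*j^2 + 2*j + 2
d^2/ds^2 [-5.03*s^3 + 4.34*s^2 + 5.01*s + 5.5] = 8.68 - 30.18*s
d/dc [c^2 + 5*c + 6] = 2*c + 5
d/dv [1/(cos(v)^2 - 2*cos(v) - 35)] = 2*(cos(v) - 1)*sin(v)/(sin(v)^2 + 2*cos(v) + 34)^2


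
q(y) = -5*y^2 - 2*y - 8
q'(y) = -10*y - 2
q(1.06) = -15.74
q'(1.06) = -12.60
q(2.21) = -36.84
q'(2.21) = -24.10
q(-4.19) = -87.40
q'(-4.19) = 39.90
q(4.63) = -124.44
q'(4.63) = -48.30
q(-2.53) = -34.94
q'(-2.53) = 23.30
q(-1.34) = -14.30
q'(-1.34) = 11.40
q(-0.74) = -9.26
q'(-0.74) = 5.40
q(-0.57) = -8.48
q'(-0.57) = 3.70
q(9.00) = -431.00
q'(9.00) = -92.00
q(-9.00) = -395.00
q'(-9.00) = 88.00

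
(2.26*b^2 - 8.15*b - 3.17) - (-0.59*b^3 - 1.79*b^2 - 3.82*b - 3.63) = 0.59*b^3 + 4.05*b^2 - 4.33*b + 0.46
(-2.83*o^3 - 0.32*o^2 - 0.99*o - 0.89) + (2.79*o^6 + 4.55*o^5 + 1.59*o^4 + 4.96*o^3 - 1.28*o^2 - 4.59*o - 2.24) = 2.79*o^6 + 4.55*o^5 + 1.59*o^4 + 2.13*o^3 - 1.6*o^2 - 5.58*o - 3.13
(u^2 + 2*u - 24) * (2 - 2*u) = -2*u^3 - 2*u^2 + 52*u - 48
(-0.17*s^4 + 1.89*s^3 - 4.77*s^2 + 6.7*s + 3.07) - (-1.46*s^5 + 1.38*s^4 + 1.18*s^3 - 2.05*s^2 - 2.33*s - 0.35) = 1.46*s^5 - 1.55*s^4 + 0.71*s^3 - 2.72*s^2 + 9.03*s + 3.42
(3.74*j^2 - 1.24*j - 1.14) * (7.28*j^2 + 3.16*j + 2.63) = 27.2272*j^4 + 2.7912*j^3 - 2.3814*j^2 - 6.8636*j - 2.9982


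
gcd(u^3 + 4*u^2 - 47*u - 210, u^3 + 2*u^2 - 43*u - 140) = u^2 - 2*u - 35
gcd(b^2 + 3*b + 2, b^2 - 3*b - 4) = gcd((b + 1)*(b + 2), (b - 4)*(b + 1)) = b + 1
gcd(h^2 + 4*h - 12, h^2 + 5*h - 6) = h + 6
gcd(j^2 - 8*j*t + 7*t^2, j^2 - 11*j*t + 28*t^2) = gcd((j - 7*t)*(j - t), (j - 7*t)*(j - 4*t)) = -j + 7*t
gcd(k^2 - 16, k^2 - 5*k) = 1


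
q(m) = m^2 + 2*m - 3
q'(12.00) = 26.00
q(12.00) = 165.00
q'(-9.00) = -16.00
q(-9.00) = 60.00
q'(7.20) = 16.40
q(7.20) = 63.24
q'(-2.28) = -2.56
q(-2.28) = -2.36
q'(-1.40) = -0.80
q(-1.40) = -3.84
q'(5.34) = 12.68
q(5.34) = 36.20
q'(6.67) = 15.34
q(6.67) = 54.83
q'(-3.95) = -5.90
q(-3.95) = 4.70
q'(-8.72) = -15.44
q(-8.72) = 55.60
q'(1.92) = 5.84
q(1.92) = 4.53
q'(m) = 2*m + 2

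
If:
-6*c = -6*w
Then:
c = w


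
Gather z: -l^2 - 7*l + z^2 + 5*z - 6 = -l^2 - 7*l + z^2 + 5*z - 6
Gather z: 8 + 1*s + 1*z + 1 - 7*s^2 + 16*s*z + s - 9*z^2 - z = -7*s^2 + 16*s*z + 2*s - 9*z^2 + 9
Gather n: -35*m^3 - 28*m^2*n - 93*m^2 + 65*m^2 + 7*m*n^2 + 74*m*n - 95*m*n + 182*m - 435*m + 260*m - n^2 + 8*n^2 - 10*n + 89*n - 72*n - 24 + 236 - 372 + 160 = -35*m^3 - 28*m^2 + 7*m + n^2*(7*m + 7) + n*(-28*m^2 - 21*m + 7)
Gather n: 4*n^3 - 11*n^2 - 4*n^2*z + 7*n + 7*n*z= 4*n^3 + n^2*(-4*z - 11) + n*(7*z + 7)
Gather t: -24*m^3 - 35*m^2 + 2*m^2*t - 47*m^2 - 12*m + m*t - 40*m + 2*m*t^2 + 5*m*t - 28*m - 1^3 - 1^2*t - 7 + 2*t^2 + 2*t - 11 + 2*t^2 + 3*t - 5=-24*m^3 - 82*m^2 - 80*m + t^2*(2*m + 4) + t*(2*m^2 + 6*m + 4) - 24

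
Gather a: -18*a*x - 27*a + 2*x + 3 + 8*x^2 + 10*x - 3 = a*(-18*x - 27) + 8*x^2 + 12*x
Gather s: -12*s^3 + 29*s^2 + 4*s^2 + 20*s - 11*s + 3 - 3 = -12*s^3 + 33*s^2 + 9*s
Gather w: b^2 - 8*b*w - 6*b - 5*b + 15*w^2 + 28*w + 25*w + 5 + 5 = b^2 - 11*b + 15*w^2 + w*(53 - 8*b) + 10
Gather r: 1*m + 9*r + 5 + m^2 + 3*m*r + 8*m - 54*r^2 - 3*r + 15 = m^2 + 9*m - 54*r^2 + r*(3*m + 6) + 20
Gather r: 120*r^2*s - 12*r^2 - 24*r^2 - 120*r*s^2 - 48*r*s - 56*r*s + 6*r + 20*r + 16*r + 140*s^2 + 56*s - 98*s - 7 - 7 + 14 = r^2*(120*s - 36) + r*(-120*s^2 - 104*s + 42) + 140*s^2 - 42*s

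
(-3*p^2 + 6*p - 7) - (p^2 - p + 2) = -4*p^2 + 7*p - 9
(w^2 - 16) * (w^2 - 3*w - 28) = w^4 - 3*w^3 - 44*w^2 + 48*w + 448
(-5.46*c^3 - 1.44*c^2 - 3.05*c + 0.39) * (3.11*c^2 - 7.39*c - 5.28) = -16.9806*c^5 + 35.871*c^4 + 29.9849*c^3 + 31.3556*c^2 + 13.2219*c - 2.0592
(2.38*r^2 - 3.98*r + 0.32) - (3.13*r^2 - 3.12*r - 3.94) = -0.75*r^2 - 0.86*r + 4.26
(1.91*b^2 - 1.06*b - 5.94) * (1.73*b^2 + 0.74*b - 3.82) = 3.3043*b^4 - 0.4204*b^3 - 18.3568*b^2 - 0.3464*b + 22.6908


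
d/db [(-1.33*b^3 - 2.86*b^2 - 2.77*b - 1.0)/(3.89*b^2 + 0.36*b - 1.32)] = (-5.1737*b^4 - 0.957599999999999*b^3 + 15.0125*b^2 + 15.3304*b + 4.0164)/(15.1321*b^4 + 2.8008*b^3 - 10.14*b^2 - 0.9504*b + 1.7424)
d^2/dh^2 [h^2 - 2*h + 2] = 2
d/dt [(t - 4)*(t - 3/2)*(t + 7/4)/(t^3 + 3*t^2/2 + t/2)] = 3*(28*t^4 + 44*t^3 - 149*t^2 - 168*t - 28)/(4*t^2*(4*t^4 + 12*t^3 + 13*t^2 + 6*t + 1))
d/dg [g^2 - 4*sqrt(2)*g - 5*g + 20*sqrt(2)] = 2*g - 4*sqrt(2) - 5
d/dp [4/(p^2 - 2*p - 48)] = 8*(1 - p)/(-p^2 + 2*p + 48)^2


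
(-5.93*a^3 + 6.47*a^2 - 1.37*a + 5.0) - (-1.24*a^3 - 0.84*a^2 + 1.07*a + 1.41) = -4.69*a^3 + 7.31*a^2 - 2.44*a + 3.59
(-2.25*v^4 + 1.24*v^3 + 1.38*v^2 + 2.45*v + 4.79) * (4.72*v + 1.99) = -10.62*v^5 + 1.3753*v^4 + 8.9812*v^3 + 14.3102*v^2 + 27.4843*v + 9.5321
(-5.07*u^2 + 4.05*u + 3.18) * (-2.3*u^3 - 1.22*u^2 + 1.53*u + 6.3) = 11.661*u^5 - 3.1296*u^4 - 20.0121*u^3 - 29.6241*u^2 + 30.3804*u + 20.034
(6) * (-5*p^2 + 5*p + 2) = -30*p^2 + 30*p + 12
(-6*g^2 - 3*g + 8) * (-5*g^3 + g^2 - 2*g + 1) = 30*g^5 + 9*g^4 - 31*g^3 + 8*g^2 - 19*g + 8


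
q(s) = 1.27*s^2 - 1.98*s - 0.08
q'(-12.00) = -32.46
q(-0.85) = 2.52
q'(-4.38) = -13.11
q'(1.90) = 2.85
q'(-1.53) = -5.87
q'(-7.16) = -20.17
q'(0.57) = -0.53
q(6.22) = 36.74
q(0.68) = -0.84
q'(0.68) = -0.25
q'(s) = 2.54*s - 1.98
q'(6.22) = 13.82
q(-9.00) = 120.61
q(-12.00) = 206.56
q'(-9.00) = -24.84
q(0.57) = -0.80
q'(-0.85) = -4.14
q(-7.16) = 79.20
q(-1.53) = 5.92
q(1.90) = 0.74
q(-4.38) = 32.96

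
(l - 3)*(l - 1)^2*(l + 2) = l^4 - 3*l^3 - 3*l^2 + 11*l - 6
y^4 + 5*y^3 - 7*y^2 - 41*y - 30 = (y - 3)*(y + 1)*(y + 2)*(y + 5)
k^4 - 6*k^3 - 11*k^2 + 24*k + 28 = (k - 7)*(k - 2)*(k + 1)*(k + 2)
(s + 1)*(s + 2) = s^2 + 3*s + 2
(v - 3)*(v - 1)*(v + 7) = v^3 + 3*v^2 - 25*v + 21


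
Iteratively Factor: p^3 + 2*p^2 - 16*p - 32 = (p + 4)*(p^2 - 2*p - 8) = (p + 2)*(p + 4)*(p - 4)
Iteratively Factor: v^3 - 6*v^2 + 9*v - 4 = (v - 1)*(v^2 - 5*v + 4) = (v - 1)^2*(v - 4)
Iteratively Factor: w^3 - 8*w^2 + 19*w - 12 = (w - 1)*(w^2 - 7*w + 12) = (w - 3)*(w - 1)*(w - 4)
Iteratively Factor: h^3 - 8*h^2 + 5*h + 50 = (h - 5)*(h^2 - 3*h - 10) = (h - 5)^2*(h + 2)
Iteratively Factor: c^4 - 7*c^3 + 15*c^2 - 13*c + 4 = (c - 1)*(c^3 - 6*c^2 + 9*c - 4) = (c - 4)*(c - 1)*(c^2 - 2*c + 1) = (c - 4)*(c - 1)^2*(c - 1)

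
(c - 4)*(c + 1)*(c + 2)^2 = c^4 + c^3 - 12*c^2 - 28*c - 16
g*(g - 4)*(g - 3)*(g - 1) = g^4 - 8*g^3 + 19*g^2 - 12*g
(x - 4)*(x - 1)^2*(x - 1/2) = x^4 - 13*x^3/2 + 12*x^2 - 17*x/2 + 2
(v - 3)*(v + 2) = v^2 - v - 6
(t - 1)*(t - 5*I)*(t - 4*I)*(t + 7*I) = t^4 - t^3 - 2*I*t^3 + 43*t^2 + 2*I*t^2 - 43*t - 140*I*t + 140*I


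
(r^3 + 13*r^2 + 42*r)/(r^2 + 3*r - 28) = r*(r + 6)/(r - 4)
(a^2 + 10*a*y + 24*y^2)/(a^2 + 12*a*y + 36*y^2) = (a + 4*y)/(a + 6*y)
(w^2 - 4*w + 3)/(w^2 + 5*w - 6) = (w - 3)/(w + 6)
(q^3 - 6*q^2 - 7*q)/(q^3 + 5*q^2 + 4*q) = (q - 7)/(q + 4)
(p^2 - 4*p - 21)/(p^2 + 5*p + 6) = (p - 7)/(p + 2)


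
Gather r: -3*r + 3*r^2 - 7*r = 3*r^2 - 10*r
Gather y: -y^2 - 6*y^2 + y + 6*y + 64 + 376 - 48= -7*y^2 + 7*y + 392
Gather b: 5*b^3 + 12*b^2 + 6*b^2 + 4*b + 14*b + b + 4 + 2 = 5*b^3 + 18*b^2 + 19*b + 6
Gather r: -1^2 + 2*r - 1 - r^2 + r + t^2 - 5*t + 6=-r^2 + 3*r + t^2 - 5*t + 4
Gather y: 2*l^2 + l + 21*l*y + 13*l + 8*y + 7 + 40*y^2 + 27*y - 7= 2*l^2 + 14*l + 40*y^2 + y*(21*l + 35)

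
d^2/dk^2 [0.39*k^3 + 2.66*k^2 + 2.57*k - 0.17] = 2.34*k + 5.32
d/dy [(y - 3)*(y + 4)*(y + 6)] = 3*y^2 + 14*y - 6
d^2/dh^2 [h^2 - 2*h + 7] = 2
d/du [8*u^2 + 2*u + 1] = 16*u + 2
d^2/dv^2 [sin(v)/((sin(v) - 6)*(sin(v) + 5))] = (-sin(v)^5 - sin(v)^4 - 178*sin(v)^3 + 30*sin(v)^2 - 720*sin(v) - 60)/((sin(v) - 6)^3*(sin(v) + 5)^3)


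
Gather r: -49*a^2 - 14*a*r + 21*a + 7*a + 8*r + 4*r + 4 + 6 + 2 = -49*a^2 + 28*a + r*(12 - 14*a) + 12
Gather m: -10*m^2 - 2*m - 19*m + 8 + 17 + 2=-10*m^2 - 21*m + 27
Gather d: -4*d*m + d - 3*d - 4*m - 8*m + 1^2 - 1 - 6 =d*(-4*m - 2) - 12*m - 6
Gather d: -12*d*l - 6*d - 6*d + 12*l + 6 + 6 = d*(-12*l - 12) + 12*l + 12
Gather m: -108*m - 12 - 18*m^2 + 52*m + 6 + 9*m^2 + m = -9*m^2 - 55*m - 6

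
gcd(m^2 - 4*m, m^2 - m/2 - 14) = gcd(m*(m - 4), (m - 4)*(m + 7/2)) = m - 4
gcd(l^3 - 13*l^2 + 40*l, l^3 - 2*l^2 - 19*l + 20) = l - 5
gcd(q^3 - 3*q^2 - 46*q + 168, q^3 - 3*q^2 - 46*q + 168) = q^3 - 3*q^2 - 46*q + 168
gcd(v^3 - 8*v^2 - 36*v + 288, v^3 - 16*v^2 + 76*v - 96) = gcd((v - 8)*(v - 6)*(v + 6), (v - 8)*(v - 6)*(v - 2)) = v^2 - 14*v + 48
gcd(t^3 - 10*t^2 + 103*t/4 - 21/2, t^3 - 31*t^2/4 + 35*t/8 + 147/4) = t^2 - 19*t/2 + 21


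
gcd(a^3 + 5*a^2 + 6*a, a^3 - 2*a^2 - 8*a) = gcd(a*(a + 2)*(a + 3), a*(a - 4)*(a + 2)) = a^2 + 2*a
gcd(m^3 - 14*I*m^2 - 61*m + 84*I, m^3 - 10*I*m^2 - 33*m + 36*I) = m^2 - 7*I*m - 12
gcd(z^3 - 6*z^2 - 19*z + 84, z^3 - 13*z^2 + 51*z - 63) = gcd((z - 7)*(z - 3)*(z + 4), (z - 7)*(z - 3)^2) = z^2 - 10*z + 21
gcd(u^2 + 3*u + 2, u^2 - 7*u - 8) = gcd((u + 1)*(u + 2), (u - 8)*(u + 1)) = u + 1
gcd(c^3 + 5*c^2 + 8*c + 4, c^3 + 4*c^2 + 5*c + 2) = c^2 + 3*c + 2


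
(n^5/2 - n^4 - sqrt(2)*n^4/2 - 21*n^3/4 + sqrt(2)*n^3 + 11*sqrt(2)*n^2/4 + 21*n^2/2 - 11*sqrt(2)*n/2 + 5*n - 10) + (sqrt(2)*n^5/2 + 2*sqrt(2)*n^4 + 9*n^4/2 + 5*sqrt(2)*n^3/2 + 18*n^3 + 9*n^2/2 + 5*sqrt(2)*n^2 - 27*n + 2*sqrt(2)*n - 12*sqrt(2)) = n^5/2 + sqrt(2)*n^5/2 + 3*sqrt(2)*n^4/2 + 7*n^4/2 + 7*sqrt(2)*n^3/2 + 51*n^3/4 + 31*sqrt(2)*n^2/4 + 15*n^2 - 22*n - 7*sqrt(2)*n/2 - 12*sqrt(2) - 10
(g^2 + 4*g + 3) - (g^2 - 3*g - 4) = 7*g + 7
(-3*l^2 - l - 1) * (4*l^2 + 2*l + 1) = -12*l^4 - 10*l^3 - 9*l^2 - 3*l - 1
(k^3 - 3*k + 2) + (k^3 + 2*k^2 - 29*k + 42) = 2*k^3 + 2*k^2 - 32*k + 44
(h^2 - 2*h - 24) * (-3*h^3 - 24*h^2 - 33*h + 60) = -3*h^5 - 18*h^4 + 87*h^3 + 702*h^2 + 672*h - 1440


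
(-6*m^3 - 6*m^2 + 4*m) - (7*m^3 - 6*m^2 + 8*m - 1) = -13*m^3 - 4*m + 1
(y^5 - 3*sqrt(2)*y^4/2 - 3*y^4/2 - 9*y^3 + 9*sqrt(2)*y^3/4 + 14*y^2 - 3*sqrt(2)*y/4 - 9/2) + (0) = y^5 - 3*sqrt(2)*y^4/2 - 3*y^4/2 - 9*y^3 + 9*sqrt(2)*y^3/4 + 14*y^2 - 3*sqrt(2)*y/4 - 9/2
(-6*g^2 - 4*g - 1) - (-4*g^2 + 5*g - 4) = -2*g^2 - 9*g + 3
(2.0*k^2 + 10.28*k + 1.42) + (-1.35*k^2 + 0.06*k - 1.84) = 0.65*k^2 + 10.34*k - 0.42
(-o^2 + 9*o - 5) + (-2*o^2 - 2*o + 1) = -3*o^2 + 7*o - 4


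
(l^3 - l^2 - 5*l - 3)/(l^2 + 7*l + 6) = (l^2 - 2*l - 3)/(l + 6)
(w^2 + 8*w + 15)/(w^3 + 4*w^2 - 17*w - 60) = 1/(w - 4)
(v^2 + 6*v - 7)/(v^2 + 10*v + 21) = (v - 1)/(v + 3)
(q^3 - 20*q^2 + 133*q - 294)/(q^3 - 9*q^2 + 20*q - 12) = (q^2 - 14*q + 49)/(q^2 - 3*q + 2)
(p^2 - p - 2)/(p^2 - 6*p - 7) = (p - 2)/(p - 7)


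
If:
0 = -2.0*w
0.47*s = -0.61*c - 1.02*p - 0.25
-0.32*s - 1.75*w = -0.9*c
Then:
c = 0.355555555555556*s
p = -0.673420479302832*s - 0.245098039215686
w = 0.00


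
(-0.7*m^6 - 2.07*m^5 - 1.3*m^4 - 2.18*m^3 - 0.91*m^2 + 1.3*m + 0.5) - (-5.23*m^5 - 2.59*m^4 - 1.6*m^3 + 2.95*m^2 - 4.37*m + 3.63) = -0.7*m^6 + 3.16*m^5 + 1.29*m^4 - 0.58*m^3 - 3.86*m^2 + 5.67*m - 3.13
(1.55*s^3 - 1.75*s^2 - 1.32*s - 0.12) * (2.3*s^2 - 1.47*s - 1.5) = 3.565*s^5 - 6.3035*s^4 - 2.7885*s^3 + 4.2894*s^2 + 2.1564*s + 0.18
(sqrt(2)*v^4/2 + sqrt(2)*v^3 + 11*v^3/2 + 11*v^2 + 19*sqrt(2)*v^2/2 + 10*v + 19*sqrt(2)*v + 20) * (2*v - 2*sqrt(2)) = sqrt(2)*v^5 + 2*sqrt(2)*v^4 + 9*v^4 + 8*sqrt(2)*v^3 + 18*v^3 - 18*v^2 + 16*sqrt(2)*v^2 - 36*v - 20*sqrt(2)*v - 40*sqrt(2)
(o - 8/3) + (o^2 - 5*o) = o^2 - 4*o - 8/3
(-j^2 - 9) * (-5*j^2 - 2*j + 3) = 5*j^4 + 2*j^3 + 42*j^2 + 18*j - 27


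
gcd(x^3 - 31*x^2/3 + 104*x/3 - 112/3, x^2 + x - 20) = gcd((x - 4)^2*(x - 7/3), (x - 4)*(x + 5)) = x - 4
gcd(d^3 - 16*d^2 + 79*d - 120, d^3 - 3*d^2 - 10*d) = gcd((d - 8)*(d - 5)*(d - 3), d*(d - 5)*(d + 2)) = d - 5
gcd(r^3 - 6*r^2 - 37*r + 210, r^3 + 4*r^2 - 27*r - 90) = r^2 + r - 30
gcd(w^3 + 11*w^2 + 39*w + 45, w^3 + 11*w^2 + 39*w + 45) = w^3 + 11*w^2 + 39*w + 45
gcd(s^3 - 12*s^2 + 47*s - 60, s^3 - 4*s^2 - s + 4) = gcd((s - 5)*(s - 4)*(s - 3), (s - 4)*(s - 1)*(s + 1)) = s - 4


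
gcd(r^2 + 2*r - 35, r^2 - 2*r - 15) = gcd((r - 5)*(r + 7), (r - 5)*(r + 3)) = r - 5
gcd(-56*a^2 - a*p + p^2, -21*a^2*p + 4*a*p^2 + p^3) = 7*a + p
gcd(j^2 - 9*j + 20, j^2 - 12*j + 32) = j - 4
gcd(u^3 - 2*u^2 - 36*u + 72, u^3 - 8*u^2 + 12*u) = u^2 - 8*u + 12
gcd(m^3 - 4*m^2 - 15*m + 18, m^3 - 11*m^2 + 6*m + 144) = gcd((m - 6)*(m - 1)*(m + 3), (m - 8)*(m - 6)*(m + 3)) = m^2 - 3*m - 18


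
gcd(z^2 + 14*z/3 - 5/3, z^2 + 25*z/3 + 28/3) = 1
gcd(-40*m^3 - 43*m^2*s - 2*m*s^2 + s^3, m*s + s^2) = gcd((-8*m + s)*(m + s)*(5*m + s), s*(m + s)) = m + s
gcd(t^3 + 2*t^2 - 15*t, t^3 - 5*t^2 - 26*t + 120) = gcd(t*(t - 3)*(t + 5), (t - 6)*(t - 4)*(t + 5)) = t + 5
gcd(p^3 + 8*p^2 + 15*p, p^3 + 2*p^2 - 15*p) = p^2 + 5*p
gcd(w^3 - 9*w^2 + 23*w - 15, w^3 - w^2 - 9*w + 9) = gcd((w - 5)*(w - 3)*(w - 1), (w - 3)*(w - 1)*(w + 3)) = w^2 - 4*w + 3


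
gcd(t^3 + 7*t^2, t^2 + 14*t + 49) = t + 7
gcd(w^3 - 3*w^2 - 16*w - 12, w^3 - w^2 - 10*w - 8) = w^2 + 3*w + 2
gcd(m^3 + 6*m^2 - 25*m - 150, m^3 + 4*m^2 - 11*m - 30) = m + 5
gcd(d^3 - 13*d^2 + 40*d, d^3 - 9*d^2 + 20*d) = d^2 - 5*d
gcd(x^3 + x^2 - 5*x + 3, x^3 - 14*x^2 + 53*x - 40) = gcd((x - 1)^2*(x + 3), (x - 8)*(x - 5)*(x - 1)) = x - 1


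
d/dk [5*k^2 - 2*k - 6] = 10*k - 2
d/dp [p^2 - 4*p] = 2*p - 4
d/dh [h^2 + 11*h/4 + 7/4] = 2*h + 11/4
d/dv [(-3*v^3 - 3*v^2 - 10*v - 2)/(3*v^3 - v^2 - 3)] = (12*v^4 + 60*v^3 + 35*v^2 + 14*v + 30)/(9*v^6 - 6*v^5 + v^4 - 18*v^3 + 6*v^2 + 9)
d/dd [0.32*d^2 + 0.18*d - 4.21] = 0.64*d + 0.18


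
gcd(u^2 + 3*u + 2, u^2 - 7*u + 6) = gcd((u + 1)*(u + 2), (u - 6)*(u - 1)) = 1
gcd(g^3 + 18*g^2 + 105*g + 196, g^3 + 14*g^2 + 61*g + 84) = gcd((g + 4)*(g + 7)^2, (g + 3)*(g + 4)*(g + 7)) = g^2 + 11*g + 28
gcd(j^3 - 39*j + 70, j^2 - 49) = j + 7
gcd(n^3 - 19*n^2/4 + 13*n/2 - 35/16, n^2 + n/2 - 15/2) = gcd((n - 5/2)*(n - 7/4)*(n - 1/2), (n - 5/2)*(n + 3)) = n - 5/2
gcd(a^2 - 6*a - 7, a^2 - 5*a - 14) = a - 7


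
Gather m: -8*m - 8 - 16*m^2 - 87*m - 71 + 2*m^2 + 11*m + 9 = -14*m^2 - 84*m - 70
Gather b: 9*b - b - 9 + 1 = 8*b - 8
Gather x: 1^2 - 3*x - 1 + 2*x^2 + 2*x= 2*x^2 - x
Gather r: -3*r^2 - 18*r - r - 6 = -3*r^2 - 19*r - 6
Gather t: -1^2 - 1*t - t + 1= -2*t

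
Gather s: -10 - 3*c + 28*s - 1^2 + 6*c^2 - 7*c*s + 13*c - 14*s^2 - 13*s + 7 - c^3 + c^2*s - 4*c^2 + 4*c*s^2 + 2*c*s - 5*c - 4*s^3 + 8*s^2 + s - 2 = -c^3 + 2*c^2 + 5*c - 4*s^3 + s^2*(4*c - 6) + s*(c^2 - 5*c + 16) - 6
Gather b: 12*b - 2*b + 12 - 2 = 10*b + 10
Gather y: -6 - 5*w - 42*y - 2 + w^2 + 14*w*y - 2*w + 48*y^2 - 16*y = w^2 - 7*w + 48*y^2 + y*(14*w - 58) - 8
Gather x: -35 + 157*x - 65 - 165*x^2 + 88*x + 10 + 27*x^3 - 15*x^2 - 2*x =27*x^3 - 180*x^2 + 243*x - 90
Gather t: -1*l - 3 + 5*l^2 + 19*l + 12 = 5*l^2 + 18*l + 9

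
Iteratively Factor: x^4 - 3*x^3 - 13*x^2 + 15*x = (x - 5)*(x^3 + 2*x^2 - 3*x) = (x - 5)*(x + 3)*(x^2 - x) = (x - 5)*(x - 1)*(x + 3)*(x)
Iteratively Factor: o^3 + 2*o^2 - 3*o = (o)*(o^2 + 2*o - 3) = o*(o - 1)*(o + 3)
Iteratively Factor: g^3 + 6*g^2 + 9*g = (g + 3)*(g^2 + 3*g) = g*(g + 3)*(g + 3)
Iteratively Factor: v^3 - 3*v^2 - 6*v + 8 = (v + 2)*(v^2 - 5*v + 4) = (v - 4)*(v + 2)*(v - 1)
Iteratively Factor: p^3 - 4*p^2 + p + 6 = (p - 2)*(p^2 - 2*p - 3) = (p - 3)*(p - 2)*(p + 1)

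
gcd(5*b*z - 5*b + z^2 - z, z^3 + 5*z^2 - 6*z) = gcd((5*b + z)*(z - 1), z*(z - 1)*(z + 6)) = z - 1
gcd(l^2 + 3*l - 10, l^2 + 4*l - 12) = l - 2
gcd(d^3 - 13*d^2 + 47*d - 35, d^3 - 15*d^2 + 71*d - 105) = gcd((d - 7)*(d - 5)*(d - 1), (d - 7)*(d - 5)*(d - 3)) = d^2 - 12*d + 35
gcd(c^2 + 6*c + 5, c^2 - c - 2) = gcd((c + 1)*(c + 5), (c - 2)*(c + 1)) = c + 1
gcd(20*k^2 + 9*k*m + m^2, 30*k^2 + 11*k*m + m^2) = 5*k + m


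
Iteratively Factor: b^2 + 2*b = (b + 2)*(b)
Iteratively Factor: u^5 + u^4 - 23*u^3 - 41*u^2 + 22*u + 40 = (u - 1)*(u^4 + 2*u^3 - 21*u^2 - 62*u - 40) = (u - 5)*(u - 1)*(u^3 + 7*u^2 + 14*u + 8) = (u - 5)*(u - 1)*(u + 4)*(u^2 + 3*u + 2) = (u - 5)*(u - 1)*(u + 1)*(u + 4)*(u + 2)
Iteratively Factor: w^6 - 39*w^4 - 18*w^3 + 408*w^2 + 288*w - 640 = (w - 5)*(w^5 + 5*w^4 - 14*w^3 - 88*w^2 - 32*w + 128) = (w - 5)*(w + 4)*(w^4 + w^3 - 18*w^2 - 16*w + 32) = (w - 5)*(w + 4)^2*(w^3 - 3*w^2 - 6*w + 8) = (w - 5)*(w - 4)*(w + 4)^2*(w^2 + w - 2) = (w - 5)*(w - 4)*(w + 2)*(w + 4)^2*(w - 1)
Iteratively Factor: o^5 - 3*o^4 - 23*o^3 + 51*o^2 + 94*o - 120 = (o - 3)*(o^4 - 23*o^2 - 18*o + 40) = (o - 5)*(o - 3)*(o^3 + 5*o^2 + 2*o - 8) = (o - 5)*(o - 3)*(o - 1)*(o^2 + 6*o + 8) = (o - 5)*(o - 3)*(o - 1)*(o + 2)*(o + 4)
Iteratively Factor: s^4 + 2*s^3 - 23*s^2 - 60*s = (s - 5)*(s^3 + 7*s^2 + 12*s) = s*(s - 5)*(s^2 + 7*s + 12) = s*(s - 5)*(s + 4)*(s + 3)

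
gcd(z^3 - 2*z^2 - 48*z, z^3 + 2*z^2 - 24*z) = z^2 + 6*z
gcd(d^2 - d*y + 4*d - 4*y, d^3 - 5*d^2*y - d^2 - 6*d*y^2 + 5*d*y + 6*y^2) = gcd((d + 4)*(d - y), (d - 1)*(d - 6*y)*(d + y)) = 1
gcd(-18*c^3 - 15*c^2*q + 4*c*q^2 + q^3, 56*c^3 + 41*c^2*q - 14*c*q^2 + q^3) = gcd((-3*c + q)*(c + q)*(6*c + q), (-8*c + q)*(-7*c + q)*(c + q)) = c + q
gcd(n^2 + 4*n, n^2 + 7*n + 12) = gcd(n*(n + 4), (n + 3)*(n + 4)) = n + 4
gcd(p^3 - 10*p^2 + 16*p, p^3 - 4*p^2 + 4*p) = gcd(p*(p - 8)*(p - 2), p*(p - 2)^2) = p^2 - 2*p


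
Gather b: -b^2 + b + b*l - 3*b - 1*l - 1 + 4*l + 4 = -b^2 + b*(l - 2) + 3*l + 3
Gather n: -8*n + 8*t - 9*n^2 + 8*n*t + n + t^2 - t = -9*n^2 + n*(8*t - 7) + t^2 + 7*t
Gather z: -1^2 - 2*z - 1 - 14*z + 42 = 40 - 16*z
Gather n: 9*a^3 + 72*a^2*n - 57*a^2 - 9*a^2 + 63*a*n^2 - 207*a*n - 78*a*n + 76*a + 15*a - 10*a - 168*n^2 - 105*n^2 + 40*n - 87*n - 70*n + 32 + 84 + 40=9*a^3 - 66*a^2 + 81*a + n^2*(63*a - 273) + n*(72*a^2 - 285*a - 117) + 156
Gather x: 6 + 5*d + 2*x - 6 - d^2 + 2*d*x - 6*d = -d^2 - d + x*(2*d + 2)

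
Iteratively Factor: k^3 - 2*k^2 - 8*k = (k + 2)*(k^2 - 4*k) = (k - 4)*(k + 2)*(k)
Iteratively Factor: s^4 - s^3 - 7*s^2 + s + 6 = (s - 3)*(s^3 + 2*s^2 - s - 2) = (s - 3)*(s - 1)*(s^2 + 3*s + 2) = (s - 3)*(s - 1)*(s + 2)*(s + 1)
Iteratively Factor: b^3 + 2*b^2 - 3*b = (b - 1)*(b^2 + 3*b) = b*(b - 1)*(b + 3)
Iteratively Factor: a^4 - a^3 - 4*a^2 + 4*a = (a - 1)*(a^3 - 4*a) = (a - 2)*(a - 1)*(a^2 + 2*a) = a*(a - 2)*(a - 1)*(a + 2)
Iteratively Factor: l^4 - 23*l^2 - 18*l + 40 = (l - 1)*(l^3 + l^2 - 22*l - 40) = (l - 1)*(l + 2)*(l^2 - l - 20) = (l - 5)*(l - 1)*(l + 2)*(l + 4)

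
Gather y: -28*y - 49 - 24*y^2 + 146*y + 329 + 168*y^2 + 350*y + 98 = 144*y^2 + 468*y + 378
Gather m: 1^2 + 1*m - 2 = m - 1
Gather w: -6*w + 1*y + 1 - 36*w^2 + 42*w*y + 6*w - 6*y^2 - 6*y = -36*w^2 + 42*w*y - 6*y^2 - 5*y + 1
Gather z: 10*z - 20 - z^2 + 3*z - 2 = -z^2 + 13*z - 22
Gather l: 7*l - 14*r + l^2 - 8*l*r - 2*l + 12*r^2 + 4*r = l^2 + l*(5 - 8*r) + 12*r^2 - 10*r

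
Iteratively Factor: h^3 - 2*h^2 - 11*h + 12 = (h - 1)*(h^2 - h - 12) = (h - 4)*(h - 1)*(h + 3)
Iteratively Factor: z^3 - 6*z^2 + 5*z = (z - 1)*(z^2 - 5*z) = (z - 5)*(z - 1)*(z)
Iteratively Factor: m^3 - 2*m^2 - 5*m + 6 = (m - 3)*(m^2 + m - 2) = (m - 3)*(m - 1)*(m + 2)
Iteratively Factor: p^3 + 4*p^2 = (p)*(p^2 + 4*p) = p*(p + 4)*(p)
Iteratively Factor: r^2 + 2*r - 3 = (r + 3)*(r - 1)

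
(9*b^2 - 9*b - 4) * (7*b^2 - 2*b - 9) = 63*b^4 - 81*b^3 - 91*b^2 + 89*b + 36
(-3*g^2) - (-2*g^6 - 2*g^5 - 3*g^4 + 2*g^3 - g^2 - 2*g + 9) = 2*g^6 + 2*g^5 + 3*g^4 - 2*g^3 - 2*g^2 + 2*g - 9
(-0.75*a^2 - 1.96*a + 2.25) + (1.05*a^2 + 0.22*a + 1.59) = 0.3*a^2 - 1.74*a + 3.84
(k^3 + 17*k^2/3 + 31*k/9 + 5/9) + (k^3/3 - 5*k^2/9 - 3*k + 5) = 4*k^3/3 + 46*k^2/9 + 4*k/9 + 50/9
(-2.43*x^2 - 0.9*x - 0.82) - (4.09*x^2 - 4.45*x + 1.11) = -6.52*x^2 + 3.55*x - 1.93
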